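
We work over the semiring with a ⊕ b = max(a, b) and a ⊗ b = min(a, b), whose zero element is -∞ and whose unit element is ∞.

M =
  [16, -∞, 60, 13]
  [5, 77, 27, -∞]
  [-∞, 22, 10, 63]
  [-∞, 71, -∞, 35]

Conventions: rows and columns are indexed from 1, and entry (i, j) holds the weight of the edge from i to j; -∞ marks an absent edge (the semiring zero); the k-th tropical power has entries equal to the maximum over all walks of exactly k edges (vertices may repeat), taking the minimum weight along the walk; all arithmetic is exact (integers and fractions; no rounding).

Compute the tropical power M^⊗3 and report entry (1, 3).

M^⊗2:
  [16, 22, 16, 60]
  [5, 77, 27, 27]
  [5, 63, 22, 35]
  [5, 71, 27, 35]
M^⊗3:
  [16, 60, 22, 35]
  [5, 77, 27, 27]
  [5, 63, 27, 35]
  [5, 71, 27, 35]
Key observation: the optimum is the walk 1->3->2->3, with weight 60 min 22 min 27 = 22.
Optimal value attained by: walk 1->3->2->3.
Answer: (M^⊗3)[1][3] = 22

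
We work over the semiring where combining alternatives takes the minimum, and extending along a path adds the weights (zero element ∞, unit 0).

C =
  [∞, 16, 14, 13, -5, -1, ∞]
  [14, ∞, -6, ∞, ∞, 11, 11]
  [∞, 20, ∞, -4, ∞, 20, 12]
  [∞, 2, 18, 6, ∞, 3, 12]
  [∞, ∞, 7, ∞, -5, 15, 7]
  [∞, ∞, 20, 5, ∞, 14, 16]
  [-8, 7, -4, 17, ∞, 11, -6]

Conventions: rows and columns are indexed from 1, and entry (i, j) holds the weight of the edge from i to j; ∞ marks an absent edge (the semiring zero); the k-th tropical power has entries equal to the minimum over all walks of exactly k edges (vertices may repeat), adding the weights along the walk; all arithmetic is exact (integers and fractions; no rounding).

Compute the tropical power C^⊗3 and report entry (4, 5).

C^⊗2:
  [30, 15, 2, 4, -10, 10, 2]
  [3, 14, 7, -10, 9, 13, 5]
  [4, -2, 8, 2, ∞, -1, 6]
  [4, 8, -4, 8, ∞, 9, 6]
  [-1, 14, 2, 3, -10, 10, 1]
  [8, 7, 12, 11, ∞, 8, 10]
  [-14, 1, -10, -8, -13, -9, -12]
C^⊗3:
  [-6, 6, -3, -2, -15, 5, -4]
  [-3, -8, 1, -4, -2, -7, -1]
  [-2, 4, -8, 4, -1, 3, 0]
  [-2, 10, 2, -8, -1, 3, 0]
  [-7, 5, -3, -2, -15, -2, -5]
  [2, 13, 1, 8, 3, 7, 4]
  [-20, -6, -16, -14, -19, -15, -18]
Key observation: the optimum is the walk 4->7->1->5, with weight 12 + (-8) + (-5) = -1.
Optimal value attained by: walk 4->7->1->5.
Answer: (C^⊗3)[4][5] = -1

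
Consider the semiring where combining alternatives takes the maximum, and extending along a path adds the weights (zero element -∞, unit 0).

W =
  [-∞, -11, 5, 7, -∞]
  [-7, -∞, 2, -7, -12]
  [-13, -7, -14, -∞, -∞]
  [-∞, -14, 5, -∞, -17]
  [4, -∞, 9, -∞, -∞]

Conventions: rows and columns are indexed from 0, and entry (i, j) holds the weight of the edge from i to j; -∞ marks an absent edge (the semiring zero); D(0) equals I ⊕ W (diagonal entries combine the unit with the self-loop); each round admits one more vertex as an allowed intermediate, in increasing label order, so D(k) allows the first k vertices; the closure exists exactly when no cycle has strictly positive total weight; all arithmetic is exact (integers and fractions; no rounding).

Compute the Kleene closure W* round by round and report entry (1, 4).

D(0):
  [0, -11, 5, 7, -∞]
  [-7, 0, 2, -7, -12]
  [-13, -7, 0, -∞, -∞]
  [-∞, -14, 5, 0, -17]
  [4, -∞, 9, -∞, 0]
D(1):
  [0, -11, 5, 7, -∞]
  [-7, 0, 2, 0, -12]
  [-13, -7, 0, -6, -∞]
  [-∞, -14, 5, 0, -17]
  [4, -7, 9, 11, 0]
D(2):
  [0, -11, 5, 7, -23]
  [-7, 0, 2, 0, -12]
  [-13, -7, 0, -6, -19]
  [-21, -14, 5, 0, -17]
  [4, -7, 9, 11, 0]
D(3):
  [0, -2, 5, 7, -14]
  [-7, 0, 2, 0, -12]
  [-13, -7, 0, -6, -19]
  [-8, -2, 5, 0, -14]
  [4, 2, 9, 11, 0]
D(4):
  [0, 5, 12, 7, -7]
  [-7, 0, 5, 0, -12]
  [-13, -7, 0, -6, -19]
  [-8, -2, 5, 0, -14]
  [4, 9, 16, 11, 0]
D(5):
  [0, 5, 12, 7, -7]
  [-7, 0, 5, 0, -12]
  [-13, -7, 0, -6, -19]
  [-8, -2, 5, 0, -14]
  [4, 9, 16, 11, 0]
Answer: W*[1][4] = -12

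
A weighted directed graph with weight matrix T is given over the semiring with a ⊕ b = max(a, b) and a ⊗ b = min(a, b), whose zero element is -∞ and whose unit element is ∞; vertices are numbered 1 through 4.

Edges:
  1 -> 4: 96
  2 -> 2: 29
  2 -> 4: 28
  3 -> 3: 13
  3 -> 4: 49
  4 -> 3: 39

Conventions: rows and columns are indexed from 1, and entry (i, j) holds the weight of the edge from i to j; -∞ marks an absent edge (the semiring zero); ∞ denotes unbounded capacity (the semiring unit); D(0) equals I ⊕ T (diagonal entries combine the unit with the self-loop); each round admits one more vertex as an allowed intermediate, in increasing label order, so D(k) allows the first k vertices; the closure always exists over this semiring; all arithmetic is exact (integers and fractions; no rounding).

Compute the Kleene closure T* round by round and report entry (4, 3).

D(0):
  [∞, -∞, -∞, 96]
  [-∞, ∞, -∞, 28]
  [-∞, -∞, ∞, 49]
  [-∞, -∞, 39, ∞]
D(1):
  [∞, -∞, -∞, 96]
  [-∞, ∞, -∞, 28]
  [-∞, -∞, ∞, 49]
  [-∞, -∞, 39, ∞]
D(2):
  [∞, -∞, -∞, 96]
  [-∞, ∞, -∞, 28]
  [-∞, -∞, ∞, 49]
  [-∞, -∞, 39, ∞]
D(3):
  [∞, -∞, -∞, 96]
  [-∞, ∞, -∞, 28]
  [-∞, -∞, ∞, 49]
  [-∞, -∞, 39, ∞]
D(4):
  [∞, -∞, 39, 96]
  [-∞, ∞, 28, 28]
  [-∞, -∞, ∞, 49]
  [-∞, -∞, 39, ∞]
Answer: T*[4][3] = 39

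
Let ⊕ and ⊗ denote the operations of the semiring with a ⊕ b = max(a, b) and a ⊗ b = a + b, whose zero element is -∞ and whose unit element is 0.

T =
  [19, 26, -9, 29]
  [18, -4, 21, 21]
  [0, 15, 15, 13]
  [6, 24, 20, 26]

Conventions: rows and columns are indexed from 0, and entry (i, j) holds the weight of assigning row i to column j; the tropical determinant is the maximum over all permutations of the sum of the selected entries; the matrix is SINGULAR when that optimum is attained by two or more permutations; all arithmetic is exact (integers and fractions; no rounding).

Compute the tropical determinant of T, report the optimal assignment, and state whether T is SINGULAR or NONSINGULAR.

σ = (0, 1, 2, 3): 19 + (-4) + 15 + 26 = 56
σ = (0, 1, 3, 2): 19 + (-4) + 13 + 20 = 48
σ = (0, 2, 1, 3): 19 + 21 + 15 + 26 = 81
σ = (0, 2, 3, 1): 19 + 21 + 13 + 24 = 77
σ = (0, 3, 1, 2): 19 + 21 + 15 + 20 = 75
σ = (0, 3, 2, 1): 19 + 21 + 15 + 24 = 79
σ = (1, 0, 2, 3): 26 + 18 + 15 + 26 = 85
σ = (1, 0, 3, 2): 26 + 18 + 13 + 20 = 77
σ = (1, 2, 0, 3): 26 + 21 + 0 + 26 = 73
σ = (1, 2, 3, 0): 26 + 21 + 13 + 6 = 66
σ = (1, 3, 0, 2): 26 + 21 + 0 + 20 = 67
σ = (1, 3, 2, 0): 26 + 21 + 15 + 6 = 68
σ = (2, 0, 1, 3): (-9) + 18 + 15 + 26 = 50
σ = (2, 0, 3, 1): (-9) + 18 + 13 + 24 = 46
σ = (2, 1, 0, 3): (-9) + (-4) + 0 + 26 = 13
σ = (2, 1, 3, 0): (-9) + (-4) + 13 + 6 = 6
σ = (2, 3, 0, 1): (-9) + 21 + 0 + 24 = 36
σ = (2, 3, 1, 0): (-9) + 21 + 15 + 6 = 33
σ = (3, 0, 1, 2): 29 + 18 + 15 + 20 = 82
σ = (3, 0, 2, 1): 29 + 18 + 15 + 24 = 86
σ = (3, 1, 0, 2): 29 + (-4) + 0 + 20 = 45
σ = (3, 1, 2, 0): 29 + (-4) + 15 + 6 = 46
σ = (3, 2, 0, 1): 29 + 21 + 0 + 24 = 74
σ = (3, 2, 1, 0): 29 + 21 + 15 + 6 = 71
Optimal value attained by: σ = (3, 0, 2, 1).
Answer: det⊕(T) = 86; verdict: NONSINGULAR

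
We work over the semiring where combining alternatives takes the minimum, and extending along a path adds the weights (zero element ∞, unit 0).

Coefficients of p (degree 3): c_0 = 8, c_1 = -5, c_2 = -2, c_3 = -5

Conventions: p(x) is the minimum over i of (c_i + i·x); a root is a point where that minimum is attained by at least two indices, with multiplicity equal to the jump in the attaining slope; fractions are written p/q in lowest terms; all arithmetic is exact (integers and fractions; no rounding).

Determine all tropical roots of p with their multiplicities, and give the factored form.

hull edge (i=0, c=8) to (i=1, c=-5): slope -13, span 1
hull edge (i=1, c=-5) to (i=3, c=-5): slope 0, span 2
Factored form: p(x) = -5 ⊗ (x ⊕ 0) ⊗ (x ⊕ 0) ⊗ (x ⊕ 13)
Answer: roots = 0 (mult 2), 13 (mult 1)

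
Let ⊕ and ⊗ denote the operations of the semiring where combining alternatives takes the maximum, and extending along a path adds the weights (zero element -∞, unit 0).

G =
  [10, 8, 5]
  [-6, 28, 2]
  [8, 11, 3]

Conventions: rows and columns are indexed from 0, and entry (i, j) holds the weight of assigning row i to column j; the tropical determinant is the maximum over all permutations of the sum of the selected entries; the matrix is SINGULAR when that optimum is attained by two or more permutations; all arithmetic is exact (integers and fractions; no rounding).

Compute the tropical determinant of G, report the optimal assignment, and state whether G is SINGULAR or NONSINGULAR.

σ = (0, 1, 2): 10 + 28 + 3 = 41
σ = (0, 2, 1): 10 + 2 + 11 = 23
σ = (1, 0, 2): 8 + (-6) + 3 = 5
σ = (1, 2, 0): 8 + 2 + 8 = 18
σ = (2, 0, 1): 5 + (-6) + 11 = 10
σ = (2, 1, 0): 5 + 28 + 8 = 41
Optimal value attained by: σ = (0, 1, 2).
Answer: det⊕(G) = 41; verdict: SINGULAR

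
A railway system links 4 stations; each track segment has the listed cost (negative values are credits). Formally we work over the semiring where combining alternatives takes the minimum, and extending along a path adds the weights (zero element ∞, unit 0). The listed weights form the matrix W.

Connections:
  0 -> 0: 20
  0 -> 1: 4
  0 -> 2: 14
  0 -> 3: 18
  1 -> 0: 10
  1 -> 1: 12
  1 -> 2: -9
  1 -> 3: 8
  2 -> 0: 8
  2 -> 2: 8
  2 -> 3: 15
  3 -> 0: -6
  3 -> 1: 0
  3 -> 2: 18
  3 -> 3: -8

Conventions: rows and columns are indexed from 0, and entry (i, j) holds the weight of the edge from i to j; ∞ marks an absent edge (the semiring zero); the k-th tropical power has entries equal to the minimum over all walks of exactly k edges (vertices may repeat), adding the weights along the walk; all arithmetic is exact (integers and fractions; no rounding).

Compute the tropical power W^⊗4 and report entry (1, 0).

W^⊗2:
  [12, 16, -5, 10]
  [-1, 8, -1, 0]
  [9, 12, 16, 7]
  [-14, -8, -9, -16]
W^⊗3:
  [3, 10, 3, 2]
  [-6, 0, -1, -8]
  [1, 7, 3, -1]
  [-22, -16, -17, -24]
W^⊗4:
  [-4, 2, 1, -6]
  [-14, -8, -9, -16]
  [-7, -1, -2, -9]
  [-30, -24, -25, -32]
Key observation: the optimum is the walk 1->3->3->3->0, with weight 8 + (-8) + (-8) + (-6) = -14.
Optimal value attained by: walk 1->3->3->3->0.
Answer: (W^⊗4)[1][0] = -14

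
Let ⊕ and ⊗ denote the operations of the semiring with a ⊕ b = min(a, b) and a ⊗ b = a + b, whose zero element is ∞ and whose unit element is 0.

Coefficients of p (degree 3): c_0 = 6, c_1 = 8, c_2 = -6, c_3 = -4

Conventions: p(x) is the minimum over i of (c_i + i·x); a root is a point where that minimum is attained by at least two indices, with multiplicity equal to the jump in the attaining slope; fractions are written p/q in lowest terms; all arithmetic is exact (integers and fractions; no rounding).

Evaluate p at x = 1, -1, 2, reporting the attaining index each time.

p(1) = min(6+0·1=6, 8+1·1=9, -6+2·1=-4, -4+3·1=-1) = -4 (attained by i=2)
p(-1) = min(6+0·(-1)=6, 8+1·(-1)=7, -6+2·(-1)=-8, -4+3·(-1)=-7) = -8 (attained by i=2)
p(2) = min(6+0·2=6, 8+1·2=10, -6+2·2=-2, -4+3·2=2) = -2 (attained by i=2)
Answer: p(1) = -4; p(-1) = -8; p(2) = -2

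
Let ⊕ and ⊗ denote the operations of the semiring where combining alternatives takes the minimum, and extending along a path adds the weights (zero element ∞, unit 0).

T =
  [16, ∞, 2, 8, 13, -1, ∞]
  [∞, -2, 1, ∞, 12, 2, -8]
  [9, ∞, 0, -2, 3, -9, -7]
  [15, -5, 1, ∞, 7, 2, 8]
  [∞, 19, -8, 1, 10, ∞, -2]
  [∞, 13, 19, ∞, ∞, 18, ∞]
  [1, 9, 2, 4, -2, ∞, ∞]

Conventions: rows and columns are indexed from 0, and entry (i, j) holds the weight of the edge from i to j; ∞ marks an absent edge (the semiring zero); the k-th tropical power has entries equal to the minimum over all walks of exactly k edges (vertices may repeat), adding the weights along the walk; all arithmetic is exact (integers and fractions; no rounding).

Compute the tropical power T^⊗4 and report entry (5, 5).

T^⊗2:
  [11, 3, 2, 0, 5, -7, -5]
  [-7, -4, -6, -4, -10, -8, -10]
  [-6, -7, -5, -3, -9, -9, -7]
  [9, -7, -4, -1, 4, -8, -13]
  [-1, -4, -8, -10, -5, -17, -15]
  [28, 11, 14, 17, 22, 10, 5]
  [11, -1, -10, -1, 5, -7, -5]
T^⊗3:
  [-4, -5, -3, -1, -7, -7, -5]
  [-9, -9, -18, -9, -12, -15, -13]
  [-6, -9, -17, -8, -9, -14, -15]
  [-12, -9, -11, -9, -15, -13, -15]
  [-14, -15, -13, -11, -17, -17, -15]
  [6, 9, 7, 9, 3, 5, 3]
  [-4, -6, -10, -12, -7, -19, -17]
T^⊗4:
  [-4, -7, -15, -6, -7, -12, -13]
  [-12, -14, -20, -20, -15, -27, -25]
  [-14, -13, -17, -19, -17, -26, -24]
  [-14, -14, -23, -14, -17, -20, -18]
  [-14, -17, -25, -16, -17, -22, -23]
  [4, 4, -5, 4, 1, -2, 0]
  [-16, -17, -15, -13, -19, -19, -17]
Key observation: the optimum is the walk 5->1->6->2->5, with weight 13 + (-8) + 2 + (-9) = -2.
Optimal value attained by: walk 5->1->6->2->5.
Answer: (T^⊗4)[5][5] = -2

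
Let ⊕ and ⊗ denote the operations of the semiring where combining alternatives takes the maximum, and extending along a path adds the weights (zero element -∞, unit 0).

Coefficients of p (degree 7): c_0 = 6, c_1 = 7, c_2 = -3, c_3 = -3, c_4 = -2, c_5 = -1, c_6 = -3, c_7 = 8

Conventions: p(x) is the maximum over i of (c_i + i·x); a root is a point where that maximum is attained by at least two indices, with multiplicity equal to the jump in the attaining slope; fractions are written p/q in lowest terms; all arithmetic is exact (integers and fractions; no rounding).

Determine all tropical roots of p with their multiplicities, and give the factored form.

hull edge (i=0, c=6) to (i=1, c=7): slope 1, span 1
hull edge (i=1, c=7) to (i=7, c=8): slope 1/6, span 6
Factored form: p(x) = 8 ⊗ (x ⊕ (-1)) ⊗ (x ⊕ (-1/6)) ⊗ (x ⊕ (-1/6)) ⊗ (x ⊕ (-1/6)) ⊗ (x ⊕ (-1/6)) ⊗ (x ⊕ (-1/6)) ⊗ (x ⊕ (-1/6))
Answer: roots = -1 (mult 1), -1/6 (mult 6)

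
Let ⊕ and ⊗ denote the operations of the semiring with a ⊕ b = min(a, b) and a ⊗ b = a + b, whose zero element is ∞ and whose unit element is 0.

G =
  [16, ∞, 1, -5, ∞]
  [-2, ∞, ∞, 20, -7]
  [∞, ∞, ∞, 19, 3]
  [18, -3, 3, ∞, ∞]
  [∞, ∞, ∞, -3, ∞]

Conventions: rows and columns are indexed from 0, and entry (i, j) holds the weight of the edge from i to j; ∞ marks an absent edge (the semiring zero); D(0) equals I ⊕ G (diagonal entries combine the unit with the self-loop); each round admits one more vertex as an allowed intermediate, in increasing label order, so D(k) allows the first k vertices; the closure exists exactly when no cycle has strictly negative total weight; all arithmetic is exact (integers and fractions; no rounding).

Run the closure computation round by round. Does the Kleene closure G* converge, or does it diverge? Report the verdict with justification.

D(0):
  [0, ∞, 1, -5, ∞]
  [-2, 0, ∞, 20, -7]
  [∞, ∞, 0, 19, 3]
  [18, -3, 3, 0, ∞]
  [∞, ∞, ∞, -3, 0]
D(1):
  [0, ∞, 1, -5, ∞]
  [-2, 0, -1, -7, -7]
  [∞, ∞, 0, 19, 3]
  [18, -3, 3, 0, ∞]
  [∞, ∞, ∞, -3, 0]
Detection: at round 2, diagonal entry (3, 3) turns strictly negative.
Key observation: the cycle 3->1->0->3 has total weight (-3) + (-2) + (-5), which is strictly negative.
Answer: DIVERGES — negative cycle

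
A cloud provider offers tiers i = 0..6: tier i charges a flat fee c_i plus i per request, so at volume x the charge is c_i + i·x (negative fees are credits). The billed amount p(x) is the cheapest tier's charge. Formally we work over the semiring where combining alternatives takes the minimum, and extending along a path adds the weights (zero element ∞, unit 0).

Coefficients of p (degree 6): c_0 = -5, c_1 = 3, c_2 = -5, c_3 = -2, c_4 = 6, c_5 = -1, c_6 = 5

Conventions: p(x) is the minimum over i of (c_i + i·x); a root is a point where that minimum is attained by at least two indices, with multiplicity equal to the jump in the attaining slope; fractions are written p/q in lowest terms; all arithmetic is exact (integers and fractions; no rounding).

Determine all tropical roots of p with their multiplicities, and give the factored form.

hull edge (i=0, c=-5) to (i=2, c=-5): slope 0, span 2
hull edge (i=2, c=-5) to (i=5, c=-1): slope 4/3, span 3
hull edge (i=5, c=-1) to (i=6, c=5): slope 6, span 1
Factored form: p(x) = 5 ⊗ (x ⊕ (-6)) ⊗ (x ⊕ (-4/3)) ⊗ (x ⊕ (-4/3)) ⊗ (x ⊕ (-4/3)) ⊗ (x ⊕ 0) ⊗ (x ⊕ 0)
Answer: roots = -6 (mult 1), -4/3 (mult 3), 0 (mult 2)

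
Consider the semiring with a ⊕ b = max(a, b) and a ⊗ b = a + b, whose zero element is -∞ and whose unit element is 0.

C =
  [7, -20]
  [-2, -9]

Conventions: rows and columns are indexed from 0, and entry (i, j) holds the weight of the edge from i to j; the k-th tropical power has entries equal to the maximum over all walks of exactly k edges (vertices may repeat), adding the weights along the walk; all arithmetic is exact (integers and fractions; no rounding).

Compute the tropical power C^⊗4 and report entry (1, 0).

C^⊗2:
  [14, -13]
  [5, -18]
C^⊗3:
  [21, -6]
  [12, -15]
C^⊗4:
  [28, 1]
  [19, -8]
Key observation: the optimum is the walk 1->0->0->0->0, with weight (-2) + 7 + 7 + 7 = 19.
Optimal value attained by: walk 1->0->0->0->0.
Answer: (C^⊗4)[1][0] = 19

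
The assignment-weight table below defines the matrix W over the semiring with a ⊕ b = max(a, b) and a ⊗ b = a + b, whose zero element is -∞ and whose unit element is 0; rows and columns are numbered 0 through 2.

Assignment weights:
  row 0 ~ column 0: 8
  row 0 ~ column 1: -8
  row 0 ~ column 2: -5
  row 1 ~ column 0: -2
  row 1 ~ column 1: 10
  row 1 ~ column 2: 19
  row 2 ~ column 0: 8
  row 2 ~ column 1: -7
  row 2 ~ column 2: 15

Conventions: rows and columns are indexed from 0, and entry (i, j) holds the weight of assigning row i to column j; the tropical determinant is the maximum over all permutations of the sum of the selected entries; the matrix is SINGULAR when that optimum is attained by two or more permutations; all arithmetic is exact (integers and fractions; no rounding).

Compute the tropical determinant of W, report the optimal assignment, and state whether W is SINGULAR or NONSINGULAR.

σ = (0, 1, 2): 8 + 10 + 15 = 33
σ = (0, 2, 1): 8 + 19 + (-7) = 20
σ = (1, 0, 2): (-8) + (-2) + 15 = 5
σ = (1, 2, 0): (-8) + 19 + 8 = 19
σ = (2, 0, 1): (-5) + (-2) + (-7) = -14
σ = (2, 1, 0): (-5) + 10 + 8 = 13
Optimal value attained by: σ = (0, 1, 2).
Answer: det⊕(W) = 33; verdict: NONSINGULAR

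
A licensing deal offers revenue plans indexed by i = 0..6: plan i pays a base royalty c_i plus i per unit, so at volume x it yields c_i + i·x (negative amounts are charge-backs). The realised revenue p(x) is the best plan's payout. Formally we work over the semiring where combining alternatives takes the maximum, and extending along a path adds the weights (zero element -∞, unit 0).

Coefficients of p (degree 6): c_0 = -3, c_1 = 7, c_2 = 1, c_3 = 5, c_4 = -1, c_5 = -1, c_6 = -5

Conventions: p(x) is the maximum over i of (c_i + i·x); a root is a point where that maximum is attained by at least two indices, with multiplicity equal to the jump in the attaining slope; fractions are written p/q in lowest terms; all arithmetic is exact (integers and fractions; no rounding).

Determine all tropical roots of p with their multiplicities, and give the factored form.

hull edge (i=0, c=-3) to (i=1, c=7): slope 10, span 1
hull edge (i=1, c=7) to (i=3, c=5): slope -1, span 2
hull edge (i=3, c=5) to (i=5, c=-1): slope -3, span 2
hull edge (i=5, c=-1) to (i=6, c=-5): slope -4, span 1
Factored form: p(x) = -5 ⊗ (x ⊕ (-10)) ⊗ (x ⊕ 1) ⊗ (x ⊕ 1) ⊗ (x ⊕ 3) ⊗ (x ⊕ 3) ⊗ (x ⊕ 4)
Answer: roots = -10 (mult 1), 1 (mult 2), 3 (mult 2), 4 (mult 1)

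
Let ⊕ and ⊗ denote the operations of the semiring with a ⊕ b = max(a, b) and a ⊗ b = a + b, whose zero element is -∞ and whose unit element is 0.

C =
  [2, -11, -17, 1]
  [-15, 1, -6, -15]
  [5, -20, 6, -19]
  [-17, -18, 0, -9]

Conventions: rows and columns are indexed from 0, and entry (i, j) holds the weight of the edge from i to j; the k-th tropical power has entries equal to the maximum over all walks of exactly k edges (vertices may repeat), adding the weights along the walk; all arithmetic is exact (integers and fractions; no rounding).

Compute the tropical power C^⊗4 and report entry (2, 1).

C^⊗2:
  [4, -9, 1, 3]
  [-1, 2, 0, -14]
  [11, -6, 12, 6]
  [5, -17, 6, -16]
C^⊗3:
  [6, -7, 7, 5]
  [5, 3, 6, 0]
  [17, 0, 18, 12]
  [11, -6, 12, 6]
C^⊗4:
  [12, -5, 13, 7]
  [11, 4, 12, 6]
  [23, 6, 24, 18]
  [17, 0, 18, 12]
Key observation: the optimum is the walk 2->2->2->0->1, with weight 6 + 6 + 5 + (-11) = 6.
Optimal value attained by: walk 2->2->2->0->1.
Answer: (C^⊗4)[2][1] = 6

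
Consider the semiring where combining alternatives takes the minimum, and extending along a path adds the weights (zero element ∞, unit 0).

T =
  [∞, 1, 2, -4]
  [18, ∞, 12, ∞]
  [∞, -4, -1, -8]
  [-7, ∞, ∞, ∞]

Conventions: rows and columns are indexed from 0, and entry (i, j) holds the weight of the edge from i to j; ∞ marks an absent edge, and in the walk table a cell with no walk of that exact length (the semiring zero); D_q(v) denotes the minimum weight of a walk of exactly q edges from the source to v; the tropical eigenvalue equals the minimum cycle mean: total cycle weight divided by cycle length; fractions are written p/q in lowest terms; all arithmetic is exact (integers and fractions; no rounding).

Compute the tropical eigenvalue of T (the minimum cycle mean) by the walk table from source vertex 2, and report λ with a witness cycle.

q=0: [∞, ∞, 0, ∞]
q=1: [∞, -4, -1, -8]
q=2: [-15, -5, -2, -9]
q=3: [-16, -14, -13, -19]
q=4: [-26, -17, -14, -21]
Optimal cycle mean attained by: cycle 0->3->0, total (-4) + (-7), length 2.
Answer: λ = -11/2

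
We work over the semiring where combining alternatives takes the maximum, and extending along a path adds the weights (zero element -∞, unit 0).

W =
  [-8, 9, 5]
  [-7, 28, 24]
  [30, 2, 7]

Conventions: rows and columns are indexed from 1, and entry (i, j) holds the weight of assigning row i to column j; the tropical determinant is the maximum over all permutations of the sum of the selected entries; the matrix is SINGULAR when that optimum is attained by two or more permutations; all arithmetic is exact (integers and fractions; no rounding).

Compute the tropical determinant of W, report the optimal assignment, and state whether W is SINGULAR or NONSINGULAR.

σ = (1, 2, 3): (-8) + 28 + 7 = 27
σ = (1, 3, 2): (-8) + 24 + 2 = 18
σ = (2, 1, 3): 9 + (-7) + 7 = 9
σ = (2, 3, 1): 9 + 24 + 30 = 63
σ = (3, 1, 2): 5 + (-7) + 2 = 0
σ = (3, 2, 1): 5 + 28 + 30 = 63
Optimal value attained by: σ = (2, 3, 1).
Answer: det⊕(W) = 63; verdict: SINGULAR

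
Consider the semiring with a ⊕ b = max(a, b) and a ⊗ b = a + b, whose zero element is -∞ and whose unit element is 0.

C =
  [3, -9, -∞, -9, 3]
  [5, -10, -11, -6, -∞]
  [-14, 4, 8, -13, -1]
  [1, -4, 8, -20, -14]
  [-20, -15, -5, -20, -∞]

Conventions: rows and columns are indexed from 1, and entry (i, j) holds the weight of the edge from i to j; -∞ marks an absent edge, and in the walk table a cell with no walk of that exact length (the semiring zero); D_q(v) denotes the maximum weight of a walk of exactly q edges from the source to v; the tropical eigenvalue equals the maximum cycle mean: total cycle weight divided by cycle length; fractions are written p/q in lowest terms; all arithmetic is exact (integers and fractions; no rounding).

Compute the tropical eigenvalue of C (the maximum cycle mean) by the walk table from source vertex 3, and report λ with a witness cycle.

q=0: [-∞, -∞, 0, -∞, -∞]
q=1: [-14, 4, 8, -13, -1]
q=2: [9, 12, 16, -2, 7]
q=3: [17, 20, 24, 6, 15]
q=4: [25, 28, 32, 14, 23]
q=5: [33, 36, 40, 22, 31]
Optimal cycle mean attained by: cycle 3->3, total 8, length 1.
Answer: λ = 8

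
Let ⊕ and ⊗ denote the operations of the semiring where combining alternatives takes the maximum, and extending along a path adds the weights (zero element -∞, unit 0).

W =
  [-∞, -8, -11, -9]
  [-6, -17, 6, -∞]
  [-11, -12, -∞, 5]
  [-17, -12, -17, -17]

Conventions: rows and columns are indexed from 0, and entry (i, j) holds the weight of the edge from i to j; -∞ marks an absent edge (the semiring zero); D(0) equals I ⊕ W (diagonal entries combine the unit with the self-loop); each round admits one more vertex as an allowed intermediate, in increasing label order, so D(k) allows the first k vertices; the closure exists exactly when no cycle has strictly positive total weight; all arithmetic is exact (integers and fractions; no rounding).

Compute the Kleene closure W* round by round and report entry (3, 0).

D(0):
  [0, -8, -11, -9]
  [-6, 0, 6, -∞]
  [-11, -12, 0, 5]
  [-17, -12, -17, 0]
D(1):
  [0, -8, -11, -9]
  [-6, 0, 6, -15]
  [-11, -12, 0, 5]
  [-17, -12, -17, 0]
D(2):
  [0, -8, -2, -9]
  [-6, 0, 6, -15]
  [-11, -12, 0, 5]
  [-17, -12, -6, 0]
D(3):
  [0, -8, -2, 3]
  [-5, 0, 6, 11]
  [-11, -12, 0, 5]
  [-17, -12, -6, 0]
D(4):
  [0, -8, -2, 3]
  [-5, 0, 6, 11]
  [-11, -7, 0, 5]
  [-17, -12, -6, 0]
Answer: W*[3][0] = -17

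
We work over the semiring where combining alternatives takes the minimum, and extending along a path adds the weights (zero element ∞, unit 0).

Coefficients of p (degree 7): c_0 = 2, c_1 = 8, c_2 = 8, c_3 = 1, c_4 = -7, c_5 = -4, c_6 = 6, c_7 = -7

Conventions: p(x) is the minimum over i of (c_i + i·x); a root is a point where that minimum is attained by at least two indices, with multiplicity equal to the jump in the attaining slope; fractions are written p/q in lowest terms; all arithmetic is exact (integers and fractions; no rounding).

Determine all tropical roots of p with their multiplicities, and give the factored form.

hull edge (i=0, c=2) to (i=4, c=-7): slope -9/4, span 4
hull edge (i=4, c=-7) to (i=7, c=-7): slope 0, span 3
Factored form: p(x) = -7 ⊗ (x ⊕ 0) ⊗ (x ⊕ 0) ⊗ (x ⊕ 0) ⊗ (x ⊕ 9/4) ⊗ (x ⊕ 9/4) ⊗ (x ⊕ 9/4) ⊗ (x ⊕ 9/4)
Answer: roots = 0 (mult 3), 9/4 (mult 4)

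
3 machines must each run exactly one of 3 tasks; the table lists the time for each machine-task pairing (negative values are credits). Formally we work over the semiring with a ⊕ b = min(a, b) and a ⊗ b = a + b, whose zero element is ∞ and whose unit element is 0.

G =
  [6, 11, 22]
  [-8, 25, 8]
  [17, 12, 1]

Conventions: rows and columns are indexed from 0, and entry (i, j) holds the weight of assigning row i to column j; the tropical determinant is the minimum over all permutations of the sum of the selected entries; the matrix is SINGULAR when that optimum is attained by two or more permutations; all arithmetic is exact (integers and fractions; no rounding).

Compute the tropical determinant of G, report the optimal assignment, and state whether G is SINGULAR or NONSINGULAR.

σ = (0, 1, 2): 6 + 25 + 1 = 32
σ = (0, 2, 1): 6 + 8 + 12 = 26
σ = (1, 0, 2): 11 + (-8) + 1 = 4
σ = (1, 2, 0): 11 + 8 + 17 = 36
σ = (2, 0, 1): 22 + (-8) + 12 = 26
σ = (2, 1, 0): 22 + 25 + 17 = 64
Optimal value attained by: σ = (1, 0, 2).
Answer: det⊕(G) = 4; verdict: NONSINGULAR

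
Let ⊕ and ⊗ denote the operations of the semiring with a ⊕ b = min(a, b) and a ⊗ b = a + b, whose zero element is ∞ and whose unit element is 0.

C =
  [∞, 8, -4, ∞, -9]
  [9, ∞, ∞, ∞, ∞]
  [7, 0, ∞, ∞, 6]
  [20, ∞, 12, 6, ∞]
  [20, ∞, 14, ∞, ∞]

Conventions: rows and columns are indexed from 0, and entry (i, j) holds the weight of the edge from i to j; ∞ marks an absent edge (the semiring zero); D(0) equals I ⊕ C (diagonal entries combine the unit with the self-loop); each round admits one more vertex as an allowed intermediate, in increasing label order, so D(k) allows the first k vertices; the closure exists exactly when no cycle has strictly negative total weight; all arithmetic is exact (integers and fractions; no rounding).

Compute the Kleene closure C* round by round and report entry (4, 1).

D(0):
  [0, 8, -4, ∞, -9]
  [9, 0, ∞, ∞, ∞]
  [7, 0, 0, ∞, 6]
  [20, ∞, 12, 0, ∞]
  [20, ∞, 14, ∞, 0]
D(1):
  [0, 8, -4, ∞, -9]
  [9, 0, 5, ∞, 0]
  [7, 0, 0, ∞, -2]
  [20, 28, 12, 0, 11]
  [20, 28, 14, ∞, 0]
D(2):
  [0, 8, -4, ∞, -9]
  [9, 0, 5, ∞, 0]
  [7, 0, 0, ∞, -2]
  [20, 28, 12, 0, 11]
  [20, 28, 14, ∞, 0]
D(3):
  [0, -4, -4, ∞, -9]
  [9, 0, 5, ∞, 0]
  [7, 0, 0, ∞, -2]
  [19, 12, 12, 0, 10]
  [20, 14, 14, ∞, 0]
D(4):
  [0, -4, -4, ∞, -9]
  [9, 0, 5, ∞, 0]
  [7, 0, 0, ∞, -2]
  [19, 12, 12, 0, 10]
  [20, 14, 14, ∞, 0]
D(5):
  [0, -4, -4, ∞, -9]
  [9, 0, 5, ∞, 0]
  [7, 0, 0, ∞, -2]
  [19, 12, 12, 0, 10]
  [20, 14, 14, ∞, 0]
Answer: C*[4][1] = 14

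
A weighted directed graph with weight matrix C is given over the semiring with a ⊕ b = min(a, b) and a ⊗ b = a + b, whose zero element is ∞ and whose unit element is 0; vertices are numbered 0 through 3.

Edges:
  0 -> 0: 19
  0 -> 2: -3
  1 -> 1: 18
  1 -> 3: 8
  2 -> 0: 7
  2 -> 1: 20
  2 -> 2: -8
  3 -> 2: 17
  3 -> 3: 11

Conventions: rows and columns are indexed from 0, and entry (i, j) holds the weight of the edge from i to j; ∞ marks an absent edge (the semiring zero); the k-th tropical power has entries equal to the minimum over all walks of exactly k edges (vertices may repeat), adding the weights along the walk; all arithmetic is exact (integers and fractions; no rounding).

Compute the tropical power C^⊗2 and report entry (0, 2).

C^⊗2:
  [4, 17, -11, ∞]
  [∞, 36, 25, 19]
  [-1, 12, -16, 28]
  [24, 37, 9, 22]
Key observation: the optimum is the walk 0->2->2, with weight (-3) + (-8) = -11.
Optimal value attained by: walk 0->2->2.
Answer: (C^⊗2)[0][2] = -11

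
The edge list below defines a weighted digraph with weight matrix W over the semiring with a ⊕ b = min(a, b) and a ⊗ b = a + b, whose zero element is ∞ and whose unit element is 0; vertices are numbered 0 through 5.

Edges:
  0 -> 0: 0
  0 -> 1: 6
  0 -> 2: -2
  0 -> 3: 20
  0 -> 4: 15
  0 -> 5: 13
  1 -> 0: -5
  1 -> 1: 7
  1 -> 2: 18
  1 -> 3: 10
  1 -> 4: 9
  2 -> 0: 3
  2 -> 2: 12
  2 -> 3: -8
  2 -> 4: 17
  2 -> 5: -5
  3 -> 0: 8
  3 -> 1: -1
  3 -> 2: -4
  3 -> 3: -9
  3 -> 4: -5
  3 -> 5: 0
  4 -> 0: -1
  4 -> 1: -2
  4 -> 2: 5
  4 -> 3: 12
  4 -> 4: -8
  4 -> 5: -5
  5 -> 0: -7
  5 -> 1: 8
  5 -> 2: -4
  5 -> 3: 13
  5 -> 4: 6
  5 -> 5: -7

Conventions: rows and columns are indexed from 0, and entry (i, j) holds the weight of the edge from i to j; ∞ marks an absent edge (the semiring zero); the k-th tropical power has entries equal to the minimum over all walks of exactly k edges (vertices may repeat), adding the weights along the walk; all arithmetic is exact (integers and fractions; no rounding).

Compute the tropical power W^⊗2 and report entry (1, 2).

W^⊗2:
  [0, 6, -2, -10, 7, -7]
  [-5, 1, -7, 1, 1, 4]
  [-12, -9, -12, -17, -13, -12]
  [-7, -10, -13, -18, -14, -10]
  [-12, -10, -9, -3, -16, -13]
  [-14, -1, -11, -12, -2, -14]
Key observation: the optimum is the walk 1->0->2, with weight (-5) + (-2) = -7.
Optimal value attained by: walk 1->0->2.
Answer: (W^⊗2)[1][2] = -7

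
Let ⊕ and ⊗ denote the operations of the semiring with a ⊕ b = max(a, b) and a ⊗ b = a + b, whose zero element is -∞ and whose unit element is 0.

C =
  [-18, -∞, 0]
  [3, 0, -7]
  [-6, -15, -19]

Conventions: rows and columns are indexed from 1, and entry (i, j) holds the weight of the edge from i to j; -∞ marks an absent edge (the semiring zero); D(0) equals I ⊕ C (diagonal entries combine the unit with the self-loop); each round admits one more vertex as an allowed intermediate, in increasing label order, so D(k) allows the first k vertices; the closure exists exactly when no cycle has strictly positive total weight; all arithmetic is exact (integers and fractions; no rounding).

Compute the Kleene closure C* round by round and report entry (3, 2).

D(0):
  [0, -∞, 0]
  [3, 0, -7]
  [-6, -15, 0]
D(1):
  [0, -∞, 0]
  [3, 0, 3]
  [-6, -15, 0]
D(2):
  [0, -∞, 0]
  [3, 0, 3]
  [-6, -15, 0]
D(3):
  [0, -15, 0]
  [3, 0, 3]
  [-6, -15, 0]
Answer: C*[3][2] = -15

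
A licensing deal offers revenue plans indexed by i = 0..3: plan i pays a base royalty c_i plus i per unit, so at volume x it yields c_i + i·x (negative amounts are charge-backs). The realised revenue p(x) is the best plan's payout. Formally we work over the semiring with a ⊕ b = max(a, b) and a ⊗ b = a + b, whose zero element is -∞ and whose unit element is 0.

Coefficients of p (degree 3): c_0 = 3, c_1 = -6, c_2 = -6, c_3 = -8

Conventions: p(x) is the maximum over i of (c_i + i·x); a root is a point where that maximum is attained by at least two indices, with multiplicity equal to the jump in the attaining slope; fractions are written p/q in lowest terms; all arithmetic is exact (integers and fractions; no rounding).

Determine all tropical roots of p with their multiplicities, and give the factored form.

hull edge (i=0, c=3) to (i=3, c=-8): slope -11/3, span 3
Factored form: p(x) = -8 ⊗ (x ⊕ 11/3) ⊗ (x ⊕ 11/3) ⊗ (x ⊕ 11/3)
Answer: roots = 11/3 (mult 3)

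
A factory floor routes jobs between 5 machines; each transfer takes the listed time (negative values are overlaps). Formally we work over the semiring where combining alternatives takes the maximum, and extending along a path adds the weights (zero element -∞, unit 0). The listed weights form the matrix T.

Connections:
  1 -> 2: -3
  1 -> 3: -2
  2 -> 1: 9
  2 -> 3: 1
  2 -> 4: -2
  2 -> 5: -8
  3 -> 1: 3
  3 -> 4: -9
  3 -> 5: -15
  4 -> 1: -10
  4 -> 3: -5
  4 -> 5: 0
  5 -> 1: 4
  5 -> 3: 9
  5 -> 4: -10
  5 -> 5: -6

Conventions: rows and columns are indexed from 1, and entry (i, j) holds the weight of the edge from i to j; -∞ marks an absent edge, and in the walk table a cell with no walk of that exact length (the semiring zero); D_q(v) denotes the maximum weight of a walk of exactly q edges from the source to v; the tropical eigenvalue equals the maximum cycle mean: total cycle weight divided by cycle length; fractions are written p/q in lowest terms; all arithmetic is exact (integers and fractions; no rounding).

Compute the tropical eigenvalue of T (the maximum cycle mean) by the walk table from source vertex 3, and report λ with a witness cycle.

q=0: [-∞, -∞, 0, -∞, -∞]
q=1: [3, -∞, -∞, -9, -15]
q=2: [-11, 0, 1, -25, -9]
q=3: [9, -14, 1, -2, -8]
q=4: [4, 6, 7, -8, -2]
q=5: [15, 1, 7, 4, -2]
Optimal cycle mean attained by: cycle 1->2->1, total (-3) + 9, length 2.
Answer: λ = 3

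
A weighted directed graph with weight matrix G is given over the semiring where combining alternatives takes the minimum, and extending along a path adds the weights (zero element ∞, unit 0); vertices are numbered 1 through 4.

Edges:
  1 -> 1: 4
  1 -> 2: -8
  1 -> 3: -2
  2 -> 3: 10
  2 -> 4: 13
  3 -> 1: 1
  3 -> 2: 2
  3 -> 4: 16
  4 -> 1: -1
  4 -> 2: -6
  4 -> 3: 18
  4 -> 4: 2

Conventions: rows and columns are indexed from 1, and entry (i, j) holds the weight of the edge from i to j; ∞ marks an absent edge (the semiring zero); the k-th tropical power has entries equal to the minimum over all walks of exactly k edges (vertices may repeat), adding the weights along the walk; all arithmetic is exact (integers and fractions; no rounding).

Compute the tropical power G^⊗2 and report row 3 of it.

G^⊗2:
  [-1, -4, 2, 5]
  [11, 7, 31, 15]
  [5, -7, -1, 15]
  [1, -9, -3, 4]
Answer: row 3 of G^⊗2 = [5, -7, -1, 15]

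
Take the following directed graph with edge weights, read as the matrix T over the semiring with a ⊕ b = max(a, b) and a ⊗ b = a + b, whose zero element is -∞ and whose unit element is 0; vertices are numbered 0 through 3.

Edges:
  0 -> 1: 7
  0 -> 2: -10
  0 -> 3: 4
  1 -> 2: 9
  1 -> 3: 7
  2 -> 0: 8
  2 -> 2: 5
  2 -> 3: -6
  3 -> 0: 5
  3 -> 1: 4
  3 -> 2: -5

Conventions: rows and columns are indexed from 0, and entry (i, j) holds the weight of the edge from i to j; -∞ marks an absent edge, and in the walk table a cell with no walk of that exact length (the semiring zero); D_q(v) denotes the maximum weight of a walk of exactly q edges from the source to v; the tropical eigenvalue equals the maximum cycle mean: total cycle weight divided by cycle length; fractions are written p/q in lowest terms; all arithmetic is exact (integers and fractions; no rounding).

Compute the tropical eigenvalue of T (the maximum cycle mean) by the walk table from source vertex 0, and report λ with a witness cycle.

q=0: [0, -∞, -∞, -∞]
q=1: [-∞, 7, -10, 4]
q=2: [9, 8, 16, 14]
q=3: [24, 18, 21, 15]
q=4: [29, 31, 27, 28]
Optimal cycle mean attained by: cycle 0->1->2->0, total 7 + 9 + 8, length 3.
Answer: λ = 8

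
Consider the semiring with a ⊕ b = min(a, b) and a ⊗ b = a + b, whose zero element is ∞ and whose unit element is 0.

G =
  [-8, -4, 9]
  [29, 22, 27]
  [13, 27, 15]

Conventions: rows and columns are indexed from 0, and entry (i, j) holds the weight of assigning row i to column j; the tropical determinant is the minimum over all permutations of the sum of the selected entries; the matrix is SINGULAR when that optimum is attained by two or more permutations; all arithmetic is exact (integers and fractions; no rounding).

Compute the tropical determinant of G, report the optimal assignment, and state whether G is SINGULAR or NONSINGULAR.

σ = (0, 1, 2): (-8) + 22 + 15 = 29
σ = (0, 2, 1): (-8) + 27 + 27 = 46
σ = (1, 0, 2): (-4) + 29 + 15 = 40
σ = (1, 2, 0): (-4) + 27 + 13 = 36
σ = (2, 0, 1): 9 + 29 + 27 = 65
σ = (2, 1, 0): 9 + 22 + 13 = 44
Optimal value attained by: σ = (0, 1, 2).
Answer: det⊕(G) = 29; verdict: NONSINGULAR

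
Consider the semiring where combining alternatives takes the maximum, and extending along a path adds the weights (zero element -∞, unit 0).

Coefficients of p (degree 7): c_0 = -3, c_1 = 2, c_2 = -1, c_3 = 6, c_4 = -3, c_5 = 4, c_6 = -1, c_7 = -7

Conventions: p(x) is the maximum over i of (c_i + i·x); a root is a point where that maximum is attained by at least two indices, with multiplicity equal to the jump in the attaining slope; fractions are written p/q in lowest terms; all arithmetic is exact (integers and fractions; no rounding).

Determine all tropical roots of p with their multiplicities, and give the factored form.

hull edge (i=0, c=-3) to (i=1, c=2): slope 5, span 1
hull edge (i=1, c=2) to (i=3, c=6): slope 2, span 2
hull edge (i=3, c=6) to (i=5, c=4): slope -1, span 2
hull edge (i=5, c=4) to (i=6, c=-1): slope -5, span 1
hull edge (i=6, c=-1) to (i=7, c=-7): slope -6, span 1
Factored form: p(x) = -7 ⊗ (x ⊕ (-5)) ⊗ (x ⊕ (-2)) ⊗ (x ⊕ (-2)) ⊗ (x ⊕ 1) ⊗ (x ⊕ 1) ⊗ (x ⊕ 5) ⊗ (x ⊕ 6)
Answer: roots = -5 (mult 1), -2 (mult 2), 1 (mult 2), 5 (mult 1), 6 (mult 1)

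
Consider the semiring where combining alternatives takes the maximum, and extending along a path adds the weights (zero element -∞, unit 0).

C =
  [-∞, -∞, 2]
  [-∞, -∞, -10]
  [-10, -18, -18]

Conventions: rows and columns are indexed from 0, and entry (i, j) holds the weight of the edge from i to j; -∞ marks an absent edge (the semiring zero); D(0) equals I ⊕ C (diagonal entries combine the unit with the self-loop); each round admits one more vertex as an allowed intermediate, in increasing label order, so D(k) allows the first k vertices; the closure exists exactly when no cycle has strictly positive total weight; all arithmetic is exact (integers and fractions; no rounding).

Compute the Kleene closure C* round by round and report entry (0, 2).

D(0):
  [0, -∞, 2]
  [-∞, 0, -10]
  [-10, -18, 0]
D(1):
  [0, -∞, 2]
  [-∞, 0, -10]
  [-10, -18, 0]
D(2):
  [0, -∞, 2]
  [-∞, 0, -10]
  [-10, -18, 0]
D(3):
  [0, -16, 2]
  [-20, 0, -10]
  [-10, -18, 0]
Answer: C*[0][2] = 2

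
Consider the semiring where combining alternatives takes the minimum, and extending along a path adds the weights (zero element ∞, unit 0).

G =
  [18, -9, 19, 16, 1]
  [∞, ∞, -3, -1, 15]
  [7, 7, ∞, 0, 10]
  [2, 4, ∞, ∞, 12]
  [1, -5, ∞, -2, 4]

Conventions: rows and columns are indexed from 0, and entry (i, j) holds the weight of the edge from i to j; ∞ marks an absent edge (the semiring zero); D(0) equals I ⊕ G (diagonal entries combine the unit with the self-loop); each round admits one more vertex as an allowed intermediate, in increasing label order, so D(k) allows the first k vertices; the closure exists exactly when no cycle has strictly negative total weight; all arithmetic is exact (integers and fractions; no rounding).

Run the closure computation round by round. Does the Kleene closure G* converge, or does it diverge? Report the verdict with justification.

D(0):
  [0, -9, 19, 16, 1]
  [∞, 0, -3, -1, 15]
  [7, 7, 0, 0, 10]
  [2, 4, ∞, 0, 12]
  [1, -5, ∞, -2, 0]
D(1):
  [0, -9, 19, 16, 1]
  [∞, 0, -3, -1, 15]
  [7, -2, 0, 0, 8]
  [2, -7, 21, 0, 3]
  [1, -8, 20, -2, 0]
Detection: at round 2, diagonal entry (2, 2) turns strictly negative.
Key observation: the cycle 2->0->1->2 has total weight 7 + (-9) + (-3), which is strictly negative.
Answer: DIVERGES — negative cycle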